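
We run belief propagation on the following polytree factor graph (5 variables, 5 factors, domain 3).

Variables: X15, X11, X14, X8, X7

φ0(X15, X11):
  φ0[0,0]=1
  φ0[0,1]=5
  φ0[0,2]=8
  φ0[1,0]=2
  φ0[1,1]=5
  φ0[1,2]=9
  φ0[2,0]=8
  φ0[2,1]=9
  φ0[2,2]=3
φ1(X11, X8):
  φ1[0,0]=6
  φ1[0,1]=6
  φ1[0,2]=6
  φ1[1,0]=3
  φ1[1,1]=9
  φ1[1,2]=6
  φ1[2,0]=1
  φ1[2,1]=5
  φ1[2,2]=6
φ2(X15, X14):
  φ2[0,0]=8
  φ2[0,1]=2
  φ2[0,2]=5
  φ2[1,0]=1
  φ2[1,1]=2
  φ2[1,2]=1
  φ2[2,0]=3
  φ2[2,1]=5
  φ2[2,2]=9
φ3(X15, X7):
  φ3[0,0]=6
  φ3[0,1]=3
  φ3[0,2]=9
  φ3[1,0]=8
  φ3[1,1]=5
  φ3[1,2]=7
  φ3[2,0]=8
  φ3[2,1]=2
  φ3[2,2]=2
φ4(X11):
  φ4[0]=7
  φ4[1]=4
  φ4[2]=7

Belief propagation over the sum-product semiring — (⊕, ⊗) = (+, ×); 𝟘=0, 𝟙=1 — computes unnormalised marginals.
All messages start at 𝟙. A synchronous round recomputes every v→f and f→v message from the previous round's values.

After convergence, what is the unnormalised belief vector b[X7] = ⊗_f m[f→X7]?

init: all messages = 𝟙 over 3 values
r1 m[φ0→X15] = [14, 16, 20]
r1 m[φ0→X11] = [11, 19, 20]
r1 m[φ1→X11] = [18, 18, 12]
r1 m[φ1→X8] = [10, 20, 18]
r1 m[φ2→X15] = [15, 4, 17]
r1 m[φ2→X14] = [12, 9, 15]
r1 m[φ3→X15] = [18, 20, 12]
r1 m[φ3→X7] = [22, 10, 18]
r1 m[φ4→X11] = [7, 4, 7]
r1 m[X15→φ0] = [1, 1, 1]
r1 m[X15→φ2] = [1, 1, 1]
r1 m[X15→φ3] = [1, 1, 1]
r1 m[X11→φ0] = [1, 1, 1]
r1 m[X11→φ1] = [1, 1, 1]
r1 m[X11→φ4] = [1, 1, 1]
r1 m[X14→φ2] = [1, 1, 1]
r1 m[X8→φ1] = [1, 1, 1]
r1 m[X7→φ3] = [1, 1, 1]
r2 m[φ0→X15] = [14, 16, 20]
r2 m[φ0→X11] = [11, 19, 20]
r2 m[φ1→X11] = [18, 18, 12]
r2 m[φ1→X8] = [10, 20, 18]
r2 m[φ2→X15] = [15, 4, 17]
r2 m[φ2→X14] = [12, 9, 15]
r2 m[φ3→X15] = [18, 20, 12]
r2 m[φ3→X7] = [22, 10, 18]
r2 m[φ4→X11] = [7, 4, 7]
r2 m[X15→φ0] = [270, 80, 204]
r2 m[X15→φ2] = [252, 320, 240]
r2 m[X15→φ3] = [210, 64, 340]
r2 m[X11→φ0] = [126, 72, 84]
r2 m[X11→φ1] = [77, 76, 140]
r2 m[X11→φ4] = [198, 342, 240]
r2 m[X14→φ2] = [1, 1, 1]
r2 m[X8→φ1] = [1, 1, 1]
r2 m[X7→φ3] = [1, 1, 1]
r3 m[φ0→X15] = [1158, 1368, 1908]
r3 m[φ0→X11] = [2062, 3586, 3492]
r3 m[φ1→X11] = [18, 18, 12]
r3 m[φ1→X8] = [830, 1846, 1758]
r3 m[φ2→X15] = [15, 4, 17]
r3 m[φ2→X14] = [3056, 2344, 3740]
r3 m[φ3→X15] = [18, 20, 12]
r3 m[φ3→X7] = [4492, 1630, 3018]
r3 m[φ4→X11] = [7, 4, 7]
r3 m[X15→φ0] = [270, 80, 204]
r3 m[X15→φ2] = [252, 320, 240]
r3 m[X15→φ3] = [210, 64, 340]
r3 m[X11→φ0] = [126, 72, 84]
r3 m[X11→φ1] = [77, 76, 140]
r3 m[X11→φ4] = [198, 342, 240]
r3 m[X14→φ2] = [1, 1, 1]
r3 m[X8→φ1] = [1, 1, 1]
r3 m[X7→φ3] = [1, 1, 1]
r4 m[φ0→X15] = [1158, 1368, 1908]
r4 m[φ0→X11] = [2062, 3586, 3492]
r4 m[φ1→X11] = [18, 18, 12]
r4 m[φ1→X8] = [830, 1846, 1758]
r4 m[φ2→X15] = [15, 4, 17]
r4 m[φ2→X14] = [3056, 2344, 3740]
r4 m[φ3→X15] = [18, 20, 12]
r4 m[φ3→X7] = [4492, 1630, 3018]
r4 m[φ4→X11] = [7, 4, 7]
r4 m[X15→φ0] = [270, 80, 204]
r4 m[X15→φ2] = [20844, 27360, 22896]
r4 m[X15→φ3] = [17370, 5472, 32436]
r4 m[X11→φ0] = [126, 72, 84]
r4 m[X11→φ1] = [14434, 14344, 24444]
r4 m[X11→φ4] = [37116, 64548, 41904]
r4 m[X14→φ2] = [1, 1, 1]
r4 m[X8→φ1] = [1, 1, 1]
r4 m[X7→φ3] = [1, 1, 1]
r5 m[φ0→X15] = [1158, 1368, 1908]
r5 m[φ0→X11] = [2062, 3586, 3492]
r5 m[φ1→X11] = [18, 18, 12]
r5 m[φ1→X8] = [154080, 337920, 319332]
r5 m[φ2→X15] = [15, 4, 17]
r5 m[φ2→X14] = [262800, 210888, 337644]
r5 m[φ3→X15] = [18, 20, 12]
r5 m[φ3→X7] = [407484, 144342, 259506]
r5 m[φ4→X11] = [7, 4, 7]
r5 m[X15→φ0] = [270, 80, 204]
r5 m[X15→φ2] = [20844, 27360, 22896]
r5 m[X15→φ3] = [17370, 5472, 32436]
r5 m[X11→φ0] = [126, 72, 84]
r5 m[X11→φ1] = [14434, 14344, 24444]
r5 m[X11→φ4] = [37116, 64548, 41904]
r5 m[X14→φ2] = [1, 1, 1]
r5 m[X8→φ1] = [1, 1, 1]
r5 m[X7→φ3] = [1, 1, 1]
r6 m[φ0→X15] = [1158, 1368, 1908]
r6 m[φ0→X11] = [2062, 3586, 3492]
r6 m[φ1→X11] = [18, 18, 12]
r6 m[φ1→X8] = [154080, 337920, 319332]
r6 m[φ2→X15] = [15, 4, 17]
r6 m[φ2→X14] = [262800, 210888, 337644]
r6 m[φ3→X15] = [18, 20, 12]
r6 m[φ3→X7] = [407484, 144342, 259506]
r6 m[φ4→X11] = [7, 4, 7]
r6 m[X15→φ0] = [270, 80, 204]
r6 m[X15→φ2] = [20844, 27360, 22896]
r6 m[X15→φ3] = [17370, 5472, 32436]
r6 m[X11→φ0] = [126, 72, 84]
r6 m[X11→φ1] = [14434, 14344, 24444]
r6 m[X11→φ4] = [37116, 64548, 41904]
r6 m[X14→φ2] = [1, 1, 1]
r6 m[X8→φ1] = [1, 1, 1]
r6 m[X7→φ3] = [1, 1, 1]
fixed point reached at round 6
b[X7] = ⊗ incoming = [407484, 144342, 259506]

b[X7] = [407484, 144342, 259506]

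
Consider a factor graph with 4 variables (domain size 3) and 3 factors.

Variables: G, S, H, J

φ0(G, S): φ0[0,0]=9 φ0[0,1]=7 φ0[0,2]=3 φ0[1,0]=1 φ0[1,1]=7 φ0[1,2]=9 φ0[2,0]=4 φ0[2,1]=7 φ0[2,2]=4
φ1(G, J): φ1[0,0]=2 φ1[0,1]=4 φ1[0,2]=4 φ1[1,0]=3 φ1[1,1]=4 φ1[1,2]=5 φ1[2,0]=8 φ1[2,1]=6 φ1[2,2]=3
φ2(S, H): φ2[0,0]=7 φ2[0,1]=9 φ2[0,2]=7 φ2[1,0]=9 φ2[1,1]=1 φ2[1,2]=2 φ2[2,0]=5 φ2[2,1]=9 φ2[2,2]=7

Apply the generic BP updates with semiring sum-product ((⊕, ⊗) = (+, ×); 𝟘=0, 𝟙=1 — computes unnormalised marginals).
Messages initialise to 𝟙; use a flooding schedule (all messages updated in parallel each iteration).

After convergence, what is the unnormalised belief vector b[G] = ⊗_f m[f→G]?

b[G] = [3540, 3552, 4420]

init: all messages = 𝟙 over 3 values
r1 m[φ0→G] = [19, 17, 15]
r1 m[φ0→S] = [14, 21, 16]
r1 m[φ1→G] = [10, 12, 17]
r1 m[φ1→J] = [13, 14, 12]
r1 m[φ2→S] = [23, 12, 21]
r1 m[φ2→H] = [21, 19, 16]
r1 m[G→φ0] = [1, 1, 1]
r1 m[G→φ1] = [1, 1, 1]
r1 m[S→φ0] = [1, 1, 1]
r1 m[S→φ2] = [1, 1, 1]
r1 m[H→φ2] = [1, 1, 1]
r1 m[J→φ1] = [1, 1, 1]
r2 m[φ0→G] = [19, 17, 15]
r2 m[φ0→S] = [14, 21, 16]
r2 m[φ1→G] = [10, 12, 17]
r2 m[φ1→J] = [13, 14, 12]
r2 m[φ2→S] = [23, 12, 21]
r2 m[φ2→H] = [21, 19, 16]
r2 m[G→φ0] = [10, 12, 17]
r2 m[G→φ1] = [19, 17, 15]
r2 m[S→φ0] = [23, 12, 21]
r2 m[S→φ2] = [14, 21, 16]
r2 m[H→φ2] = [1, 1, 1]
r2 m[J→φ1] = [1, 1, 1]
r3 m[φ0→G] = [354, 296, 260]
r3 m[φ0→S] = [170, 273, 206]
r3 m[φ1→G] = [10, 12, 17]
r3 m[φ1→J] = [209, 234, 206]
r3 m[φ2→S] = [23, 12, 21]
r3 m[φ2→H] = [367, 291, 252]
r3 m[G→φ0] = [10, 12, 17]
r3 m[G→φ1] = [19, 17, 15]
r3 m[S→φ0] = [23, 12, 21]
r3 m[S→φ2] = [14, 21, 16]
r3 m[H→φ2] = [1, 1, 1]
r3 m[J→φ1] = [1, 1, 1]
r4 m[φ0→G] = [354, 296, 260]
r4 m[φ0→S] = [170, 273, 206]
r4 m[φ1→G] = [10, 12, 17]
r4 m[φ1→J] = [209, 234, 206]
r4 m[φ2→S] = [23, 12, 21]
r4 m[φ2→H] = [367, 291, 252]
r4 m[G→φ0] = [10, 12, 17]
r4 m[G→φ1] = [354, 296, 260]
r4 m[S→φ0] = [23, 12, 21]
r4 m[S→φ2] = [170, 273, 206]
r4 m[H→φ2] = [1, 1, 1]
r4 m[J→φ1] = [1, 1, 1]
r5 m[φ0→G] = [354, 296, 260]
r5 m[φ0→S] = [170, 273, 206]
r5 m[φ1→G] = [10, 12, 17]
r5 m[φ1→J] = [3676, 4160, 3676]
r5 m[φ2→S] = [23, 12, 21]
r5 m[φ2→H] = [4677, 3657, 3178]
r5 m[G→φ0] = [10, 12, 17]
r5 m[G→φ1] = [354, 296, 260]
r5 m[S→φ0] = [23, 12, 21]
r5 m[S→φ2] = [170, 273, 206]
r5 m[H→φ2] = [1, 1, 1]
r5 m[J→φ1] = [1, 1, 1]
r6 m[φ0→G] = [354, 296, 260]
r6 m[φ0→S] = [170, 273, 206]
r6 m[φ1→G] = [10, 12, 17]
r6 m[φ1→J] = [3676, 4160, 3676]
r6 m[φ2→S] = [23, 12, 21]
r6 m[φ2→H] = [4677, 3657, 3178]
r6 m[G→φ0] = [10, 12, 17]
r6 m[G→φ1] = [354, 296, 260]
r6 m[S→φ0] = [23, 12, 21]
r6 m[S→φ2] = [170, 273, 206]
r6 m[H→φ2] = [1, 1, 1]
r6 m[J→φ1] = [1, 1, 1]
fixed point reached at round 6
b[G] = ⊗ incoming = [3540, 3552, 4420]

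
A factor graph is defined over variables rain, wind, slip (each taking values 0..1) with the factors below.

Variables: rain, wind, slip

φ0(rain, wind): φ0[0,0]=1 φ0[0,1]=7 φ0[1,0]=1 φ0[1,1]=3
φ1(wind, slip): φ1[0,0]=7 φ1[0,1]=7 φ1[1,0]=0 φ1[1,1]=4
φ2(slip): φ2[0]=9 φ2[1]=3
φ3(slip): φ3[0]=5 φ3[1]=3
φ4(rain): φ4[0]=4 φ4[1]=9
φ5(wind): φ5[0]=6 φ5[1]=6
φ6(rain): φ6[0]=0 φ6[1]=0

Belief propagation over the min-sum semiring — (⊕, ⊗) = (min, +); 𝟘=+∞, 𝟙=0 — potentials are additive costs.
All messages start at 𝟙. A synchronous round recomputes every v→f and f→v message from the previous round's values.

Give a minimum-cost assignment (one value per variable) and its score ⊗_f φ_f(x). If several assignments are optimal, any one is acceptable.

assignment: (rain=0, wind=0, slip=1); score = 24

init: all messages = 𝟙 over 2 values
r1 m[φ0→rain] = [1, 1]
r1 m[φ0→wind] = [1, 3]
r1 m[φ1→wind] = [7, 0]
r1 m[φ1→slip] = [0, 4]
r1 m[φ2→slip] = [9, 3]
r1 m[φ3→slip] = [5, 3]
r1 m[φ4→rain] = [4, 9]
r1 m[φ5→wind] = [6, 6]
r1 m[φ6→rain] = [0, 0]
r1 m[rain→φ0] = [0, 0]
r1 m[rain→φ4] = [0, 0]
r1 m[rain→φ6] = [0, 0]
r1 m[wind→φ0] = [0, 0]
r1 m[wind→φ1] = [0, 0]
r1 m[wind→φ5] = [0, 0]
r1 m[slip→φ1] = [0, 0]
r1 m[slip→φ2] = [0, 0]
r1 m[slip→φ3] = [0, 0]
r2 m[φ0→rain] = [1, 1]
r2 m[φ0→wind] = [1, 3]
r2 m[φ1→wind] = [7, 0]
r2 m[φ1→slip] = [0, 4]
r2 m[φ2→slip] = [9, 3]
r2 m[φ3→slip] = [5, 3]
r2 m[φ4→rain] = [4, 9]
r2 m[φ5→wind] = [6, 6]
r2 m[φ6→rain] = [0, 0]
r2 m[rain→φ0] = [4, 9]
r2 m[rain→φ4] = [1, 1]
r2 m[rain→φ6] = [5, 10]
r2 m[wind→φ0] = [13, 6]
r2 m[wind→φ1] = [7, 9]
r2 m[wind→φ5] = [8, 3]
r2 m[slip→φ1] = [14, 6]
r2 m[slip→φ2] = [5, 7]
r2 m[slip→φ3] = [9, 7]
r3 m[φ0→rain] = [13, 9]
r3 m[φ0→wind] = [5, 11]
r3 m[φ1→wind] = [13, 10]
r3 m[φ1→slip] = [9, 13]
r3 m[φ2→slip] = [9, 3]
r3 m[φ3→slip] = [5, 3]
r3 m[φ4→rain] = [4, 9]
r3 m[φ5→wind] = [6, 6]
r3 m[φ6→rain] = [0, 0]
r3 m[rain→φ0] = [4, 9]
r3 m[rain→φ4] = [1, 1]
r3 m[rain→φ6] = [5, 10]
r3 m[wind→φ0] = [13, 6]
r3 m[wind→φ1] = [7, 9]
r3 m[wind→φ5] = [8, 3]
r3 m[slip→φ1] = [14, 6]
r3 m[slip→φ2] = [5, 7]
r3 m[slip→φ3] = [9, 7]
r4 m[φ0→rain] = [13, 9]
r4 m[φ0→wind] = [5, 11]
r4 m[φ1→wind] = [13, 10]
r4 m[φ1→slip] = [9, 13]
r4 m[φ2→slip] = [9, 3]
r4 m[φ3→slip] = [5, 3]
r4 m[φ4→rain] = [4, 9]
r4 m[φ5→wind] = [6, 6]
r4 m[φ6→rain] = [0, 0]
r4 m[rain→φ0] = [4, 9]
r4 m[rain→φ4] = [13, 9]
r4 m[rain→φ6] = [17, 18]
r4 m[wind→φ0] = [19, 16]
r4 m[wind→φ1] = [11, 17]
r4 m[wind→φ5] = [18, 21]
r4 m[slip→φ1] = [14, 6]
r4 m[slip→φ2] = [14, 16]
r4 m[slip→φ3] = [18, 16]
r5 m[φ0→rain] = [20, 19]
r5 m[φ0→wind] = [5, 11]
r5 m[φ1→wind] = [13, 10]
r5 m[φ1→slip] = [17, 18]
r5 m[φ2→slip] = [9, 3]
r5 m[φ3→slip] = [5, 3]
r5 m[φ4→rain] = [4, 9]
r5 m[φ5→wind] = [6, 6]
r5 m[φ6→rain] = [0, 0]
r5 m[rain→φ0] = [4, 9]
r5 m[rain→φ4] = [13, 9]
r5 m[rain→φ6] = [17, 18]
r5 m[wind→φ0] = [19, 16]
r5 m[wind→φ1] = [11, 17]
r5 m[wind→φ5] = [18, 21]
r5 m[slip→φ1] = [14, 6]
r5 m[slip→φ2] = [14, 16]
r5 m[slip→φ3] = [18, 16]
r6 m[φ0→rain] = [20, 19]
r6 m[φ0→wind] = [5, 11]
r6 m[φ1→wind] = [13, 10]
r6 m[φ1→slip] = [17, 18]
r6 m[φ2→slip] = [9, 3]
r6 m[φ3→slip] = [5, 3]
r6 m[φ4→rain] = [4, 9]
r6 m[φ5→wind] = [6, 6]
r6 m[φ6→rain] = [0, 0]
r6 m[rain→φ0] = [4, 9]
r6 m[rain→φ4] = [20, 19]
r6 m[rain→φ6] = [24, 28]
r6 m[wind→φ0] = [19, 16]
r6 m[wind→φ1] = [11, 17]
r6 m[wind→φ5] = [18, 21]
r6 m[slip→φ1] = [14, 6]
r6 m[slip→φ2] = [22, 21]
r6 m[slip→φ3] = [26, 21]
r7 m[φ0→rain] = [20, 19]
r7 m[φ0→wind] = [5, 11]
r7 m[φ1→wind] = [13, 10]
r7 m[φ1→slip] = [17, 18]
r7 m[φ2→slip] = [9, 3]
r7 m[φ3→slip] = [5, 3]
r7 m[φ4→rain] = [4, 9]
r7 m[φ5→wind] = [6, 6]
r7 m[φ6→rain] = [0, 0]
r7 m[rain→φ0] = [4, 9]
r7 m[rain→φ4] = [20, 19]
r7 m[rain→φ6] = [24, 28]
r7 m[wind→φ0] = [19, 16]
r7 m[wind→φ1] = [11, 17]
r7 m[wind→φ5] = [18, 21]
r7 m[slip→φ1] = [14, 6]
r7 m[slip→φ2] = [22, 21]
r7 m[slip→φ3] = [26, 21]
fixed point reached at round 7
traceback from rain: (rain=0, wind=0, slip=1), score=24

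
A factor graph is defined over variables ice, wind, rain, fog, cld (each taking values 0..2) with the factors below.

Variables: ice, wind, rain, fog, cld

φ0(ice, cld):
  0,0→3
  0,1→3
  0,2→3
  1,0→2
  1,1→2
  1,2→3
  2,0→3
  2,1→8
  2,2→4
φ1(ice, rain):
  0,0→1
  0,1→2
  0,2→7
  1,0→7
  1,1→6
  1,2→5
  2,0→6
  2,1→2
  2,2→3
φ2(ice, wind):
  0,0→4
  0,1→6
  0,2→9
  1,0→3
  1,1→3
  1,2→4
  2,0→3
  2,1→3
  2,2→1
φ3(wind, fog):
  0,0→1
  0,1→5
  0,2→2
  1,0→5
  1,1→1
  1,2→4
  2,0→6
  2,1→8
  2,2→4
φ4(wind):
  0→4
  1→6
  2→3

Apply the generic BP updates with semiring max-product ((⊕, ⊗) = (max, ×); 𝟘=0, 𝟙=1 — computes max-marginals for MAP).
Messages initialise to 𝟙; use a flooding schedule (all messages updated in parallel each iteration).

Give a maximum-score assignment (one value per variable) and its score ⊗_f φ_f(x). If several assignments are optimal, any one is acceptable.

assignment: (ice=0, wind=2, rain=2, fog=1, cld=0); score = 4536

init: all messages = 𝟙 over 3 values
r1 m[φ0→ice] = [3, 3, 8]
r1 m[φ0→cld] = [3, 8, 4]
r1 m[φ1→ice] = [7, 7, 6]
r1 m[φ1→rain] = [7, 6, 7]
r1 m[φ2→ice] = [9, 4, 3]
r1 m[φ2→wind] = [4, 6, 9]
r1 m[φ3→wind] = [5, 5, 8]
r1 m[φ3→fog] = [6, 8, 4]
r1 m[φ4→wind] = [4, 6, 3]
r1 m[ice→φ0] = [1, 1, 1]
r1 m[ice→φ1] = [1, 1, 1]
r1 m[ice→φ2] = [1, 1, 1]
r1 m[wind→φ2] = [1, 1, 1]
r1 m[wind→φ3] = [1, 1, 1]
r1 m[wind→φ4] = [1, 1, 1]
r1 m[rain→φ1] = [1, 1, 1]
r1 m[fog→φ3] = [1, 1, 1]
r1 m[cld→φ0] = [1, 1, 1]
r2 m[φ0→ice] = [3, 3, 8]
r2 m[φ0→cld] = [3, 8, 4]
r2 m[φ1→ice] = [7, 7, 6]
r2 m[φ1→rain] = [7, 6, 7]
r2 m[φ2→ice] = [9, 4, 3]
r2 m[φ2→wind] = [4, 6, 9]
r2 m[φ3→wind] = [5, 5, 8]
r2 m[φ3→fog] = [6, 8, 4]
r2 m[φ4→wind] = [4, 6, 3]
r2 m[ice→φ0] = [63, 28, 18]
r2 m[ice→φ1] = [27, 12, 24]
r2 m[ice→φ2] = [21, 21, 48]
r2 m[wind→φ2] = [20, 30, 24]
r2 m[wind→φ3] = [16, 36, 27]
r2 m[wind→φ4] = [20, 30, 72]
r2 m[rain→φ1] = [1, 1, 1]
r2 m[fog→φ3] = [1, 1, 1]
r2 m[cld→φ0] = [1, 1, 1]
r3 m[φ0→ice] = [3, 3, 8]
r3 m[φ0→cld] = [189, 189, 189]
r3 m[φ1→ice] = [7, 7, 6]
r3 m[φ1→rain] = [144, 72, 189]
r3 m[φ2→ice] = [216, 96, 90]
r3 m[φ2→wind] = [144, 144, 189]
r3 m[φ3→wind] = [5, 5, 8]
r3 m[φ3→fog] = [180, 216, 144]
r3 m[φ4→wind] = [4, 6, 3]
r3 m[ice→φ0] = [63, 28, 18]
r3 m[ice→φ1] = [27, 12, 24]
r3 m[ice→φ2] = [21, 21, 48]
r3 m[wind→φ2] = [20, 30, 24]
r3 m[wind→φ3] = [16, 36, 27]
r3 m[wind→φ4] = [20, 30, 72]
r3 m[rain→φ1] = [1, 1, 1]
r3 m[fog→φ3] = [1, 1, 1]
r3 m[cld→φ0] = [1, 1, 1]
r4 m[φ0→ice] = [3, 3, 8]
r4 m[φ0→cld] = [189, 189, 189]
r4 m[φ1→ice] = [7, 7, 6]
r4 m[φ1→rain] = [144, 72, 189]
r4 m[φ2→ice] = [216, 96, 90]
r4 m[φ2→wind] = [144, 144, 189]
r4 m[φ3→wind] = [5, 5, 8]
r4 m[φ3→fog] = [180, 216, 144]
r4 m[φ4→wind] = [4, 6, 3]
r4 m[ice→φ0] = [1512, 672, 540]
r4 m[ice→φ1] = [648, 288, 720]
r4 m[ice→φ2] = [21, 21, 48]
r4 m[wind→φ2] = [20, 30, 24]
r4 m[wind→φ3] = [576, 864, 567]
r4 m[wind→φ4] = [720, 720, 1512]
r4 m[rain→φ1] = [1, 1, 1]
r4 m[fog→φ3] = [1, 1, 1]
r4 m[cld→φ0] = [1, 1, 1]
r5 m[φ0→ice] = [3, 3, 8]
r5 m[φ0→cld] = [4536, 4536, 4536]
r5 m[φ1→ice] = [7, 7, 6]
r5 m[φ1→rain] = [4320, 1728, 4536]
r5 m[φ2→ice] = [216, 96, 90]
r5 m[φ2→wind] = [144, 144, 189]
r5 m[φ3→wind] = [5, 5, 8]
r5 m[φ3→fog] = [4320, 4536, 3456]
r5 m[φ4→wind] = [4, 6, 3]
r5 m[ice→φ0] = [1512, 672, 540]
r5 m[ice→φ1] = [648, 288, 720]
r5 m[ice→φ2] = [21, 21, 48]
r5 m[wind→φ2] = [20, 30, 24]
r5 m[wind→φ3] = [576, 864, 567]
r5 m[wind→φ4] = [720, 720, 1512]
r5 m[rain→φ1] = [1, 1, 1]
r5 m[fog→φ3] = [1, 1, 1]
r5 m[cld→φ0] = [1, 1, 1]
r6 m[φ0→ice] = [3, 3, 8]
r6 m[φ0→cld] = [4536, 4536, 4536]
r6 m[φ1→ice] = [7, 7, 6]
r6 m[φ1→rain] = [4320, 1728, 4536]
r6 m[φ2→ice] = [216, 96, 90]
r6 m[φ2→wind] = [144, 144, 189]
r6 m[φ3→wind] = [5, 5, 8]
r6 m[φ3→fog] = [4320, 4536, 3456]
r6 m[φ4→wind] = [4, 6, 3]
r6 m[ice→φ0] = [1512, 672, 540]
r6 m[ice→φ1] = [648, 288, 720]
r6 m[ice→φ2] = [21, 21, 48]
r6 m[wind→φ2] = [20, 30, 24]
r6 m[wind→φ3] = [576, 864, 567]
r6 m[wind→φ4] = [720, 720, 1512]
r6 m[rain→φ1] = [1, 1, 1]
r6 m[fog→φ3] = [1, 1, 1]
r6 m[cld→φ0] = [1, 1, 1]
fixed point reached at round 6
traceback from ice: (ice=0, wind=2, rain=2, fog=1, cld=0), score=4536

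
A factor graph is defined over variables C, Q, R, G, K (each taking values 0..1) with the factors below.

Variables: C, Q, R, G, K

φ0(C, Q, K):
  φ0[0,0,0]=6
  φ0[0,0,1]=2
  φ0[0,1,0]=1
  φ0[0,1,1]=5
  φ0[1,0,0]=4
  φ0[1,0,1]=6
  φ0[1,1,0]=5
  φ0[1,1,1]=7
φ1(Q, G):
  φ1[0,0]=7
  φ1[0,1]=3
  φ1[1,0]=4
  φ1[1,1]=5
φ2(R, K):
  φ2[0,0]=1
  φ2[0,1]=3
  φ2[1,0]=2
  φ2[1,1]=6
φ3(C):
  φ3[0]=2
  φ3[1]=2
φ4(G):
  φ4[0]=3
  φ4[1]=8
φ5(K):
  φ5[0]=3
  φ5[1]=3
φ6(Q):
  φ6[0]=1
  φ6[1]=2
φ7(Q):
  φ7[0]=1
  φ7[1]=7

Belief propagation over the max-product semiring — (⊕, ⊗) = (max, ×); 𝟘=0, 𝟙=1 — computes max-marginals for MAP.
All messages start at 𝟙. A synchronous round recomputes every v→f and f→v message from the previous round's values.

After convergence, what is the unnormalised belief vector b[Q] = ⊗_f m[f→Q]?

init: all messages = 𝟙 over 2 values
r1 m[φ0→C] = [6, 7]
r1 m[φ0→Q] = [6, 7]
r1 m[φ0→K] = [6, 7]
r1 m[φ1→Q] = [7, 5]
r1 m[φ1→G] = [7, 5]
r1 m[φ2→R] = [3, 6]
r1 m[φ2→K] = [2, 6]
r1 m[φ3→C] = [2, 2]
r1 m[φ4→G] = [3, 8]
r1 m[φ5→K] = [3, 3]
r1 m[φ6→Q] = [1, 2]
r1 m[φ7→Q] = [1, 7]
r1 m[C→φ0] = [1, 1]
r1 m[C→φ3] = [1, 1]
r1 m[Q→φ0] = [1, 1]
r1 m[Q→φ1] = [1, 1]
r1 m[Q→φ6] = [1, 1]
r1 m[Q→φ7] = [1, 1]
r1 m[R→φ2] = [1, 1]
r1 m[G→φ1] = [1, 1]
r1 m[G→φ4] = [1, 1]
r1 m[K→φ0] = [1, 1]
r1 m[K→φ2] = [1, 1]
r1 m[K→φ5] = [1, 1]
r2 m[φ0→C] = [6, 7]
r2 m[φ0→Q] = [6, 7]
r2 m[φ0→K] = [6, 7]
r2 m[φ1→Q] = [7, 5]
r2 m[φ1→G] = [7, 5]
r2 m[φ2→R] = [3, 6]
r2 m[φ2→K] = [2, 6]
r2 m[φ3→C] = [2, 2]
r2 m[φ4→G] = [3, 8]
r2 m[φ5→K] = [3, 3]
r2 m[φ6→Q] = [1, 2]
r2 m[φ7→Q] = [1, 7]
r2 m[C→φ0] = [2, 2]
r2 m[C→φ3] = [6, 7]
r2 m[Q→φ0] = [7, 70]
r2 m[Q→φ1] = [6, 98]
r2 m[Q→φ6] = [42, 245]
r2 m[Q→φ7] = [42, 70]
r2 m[R→φ2] = [1, 1]
r2 m[G→φ1] = [3, 8]
r2 m[G→φ4] = [7, 5]
r2 m[K→φ0] = [6, 18]
r2 m[K→φ2] = [18, 21]
r2 m[K→φ5] = [12, 42]
r3 m[φ0→C] = [6300, 8820]
r3 m[φ0→Q] = [216, 252]
r3 m[φ0→K] = [700, 980]
r3 m[φ1→Q] = [24, 40]
r3 m[φ1→G] = [392, 490]
r3 m[φ2→R] = [63, 126]
r3 m[φ2→K] = [2, 6]
r3 m[φ3→C] = [2, 2]
r3 m[φ4→G] = [3, 8]
r3 m[φ5→K] = [3, 3]
r3 m[φ6→Q] = [1, 2]
r3 m[φ7→Q] = [1, 7]
r3 m[C→φ0] = [2, 2]
r3 m[C→φ3] = [6, 7]
r3 m[Q→φ0] = [7, 70]
r3 m[Q→φ1] = [6, 98]
r3 m[Q→φ6] = [42, 245]
r3 m[Q→φ7] = [42, 70]
r3 m[R→φ2] = [1, 1]
r3 m[G→φ1] = [3, 8]
r3 m[G→φ4] = [7, 5]
r3 m[K→φ0] = [6, 18]
r3 m[K→φ2] = [18, 21]
r3 m[K→φ5] = [12, 42]
r4 m[φ0→C] = [6300, 8820]
r4 m[φ0→Q] = [216, 252]
r4 m[φ0→K] = [700, 980]
r4 m[φ1→Q] = [24, 40]
r4 m[φ1→G] = [392, 490]
r4 m[φ2→R] = [63, 126]
r4 m[φ2→K] = [2, 6]
r4 m[φ3→C] = [2, 2]
r4 m[φ4→G] = [3, 8]
r4 m[φ5→K] = [3, 3]
r4 m[φ6→Q] = [1, 2]
r4 m[φ7→Q] = [1, 7]
r4 m[C→φ0] = [2, 2]
r4 m[C→φ3] = [6300, 8820]
r4 m[Q→φ0] = [24, 560]
r4 m[Q→φ1] = [216, 3528]
r4 m[Q→φ6] = [5184, 70560]
r4 m[Q→φ7] = [5184, 20160]
r4 m[R→φ2] = [1, 1]
r4 m[G→φ1] = [3, 8]
r4 m[G→φ4] = [392, 490]
r4 m[K→φ0] = [6, 18]
r4 m[K→φ2] = [2100, 2940]
r4 m[K→φ5] = [1400, 5880]
r5 m[φ0→C] = [50400, 70560]
r5 m[φ0→Q] = [216, 252]
r5 m[φ0→K] = [5600, 7840]
r5 m[φ1→Q] = [24, 40]
r5 m[φ1→G] = [14112, 17640]
r5 m[φ2→R] = [8820, 17640]
r5 m[φ2→K] = [2, 6]
r5 m[φ3→C] = [2, 2]
r5 m[φ4→G] = [3, 8]
r5 m[φ5→K] = [3, 3]
r5 m[φ6→Q] = [1, 2]
r5 m[φ7→Q] = [1, 7]
r5 m[C→φ0] = [2, 2]
r5 m[C→φ3] = [6300, 8820]
r5 m[Q→φ0] = [24, 560]
r5 m[Q→φ1] = [216, 3528]
r5 m[Q→φ6] = [5184, 70560]
r5 m[Q→φ7] = [5184, 20160]
r5 m[R→φ2] = [1, 1]
r5 m[G→φ1] = [3, 8]
r5 m[G→φ4] = [392, 490]
r5 m[K→φ0] = [6, 18]
r5 m[K→φ2] = [2100, 2940]
r5 m[K→φ5] = [1400, 5880]
r6 m[φ0→C] = [50400, 70560]
r6 m[φ0→Q] = [216, 252]
r6 m[φ0→K] = [5600, 7840]
r6 m[φ1→Q] = [24, 40]
r6 m[φ1→G] = [14112, 17640]
r6 m[φ2→R] = [8820, 17640]
r6 m[φ2→K] = [2, 6]
r6 m[φ3→C] = [2, 2]
r6 m[φ4→G] = [3, 8]
r6 m[φ5→K] = [3, 3]
r6 m[φ6→Q] = [1, 2]
r6 m[φ7→Q] = [1, 7]
r6 m[C→φ0] = [2, 2]
r6 m[C→φ3] = [50400, 70560]
r6 m[Q→φ0] = [24, 560]
r6 m[Q→φ1] = [216, 3528]
r6 m[Q→φ6] = [5184, 70560]
r6 m[Q→φ7] = [5184, 20160]
r6 m[R→φ2] = [1, 1]
r6 m[G→φ1] = [3, 8]
r6 m[G→φ4] = [14112, 17640]
r6 m[K→φ0] = [6, 18]
r6 m[K→φ2] = [16800, 23520]
r6 m[K→φ5] = [11200, 47040]
r7 m[φ0→C] = [50400, 70560]
r7 m[φ0→Q] = [216, 252]
r7 m[φ0→K] = [5600, 7840]
r7 m[φ1→Q] = [24, 40]
r7 m[φ1→G] = [14112, 17640]
r7 m[φ2→R] = [70560, 141120]
r7 m[φ2→K] = [2, 6]
r7 m[φ3→C] = [2, 2]
r7 m[φ4→G] = [3, 8]
r7 m[φ5→K] = [3, 3]
r7 m[φ6→Q] = [1, 2]
r7 m[φ7→Q] = [1, 7]
r7 m[C→φ0] = [2, 2]
r7 m[C→φ3] = [50400, 70560]
r7 m[Q→φ0] = [24, 560]
r7 m[Q→φ1] = [216, 3528]
r7 m[Q→φ6] = [5184, 70560]
r7 m[Q→φ7] = [5184, 20160]
r7 m[R→φ2] = [1, 1]
r7 m[G→φ1] = [3, 8]
r7 m[G→φ4] = [14112, 17640]
r7 m[K→φ0] = [6, 18]
r7 m[K→φ2] = [16800, 23520]
r7 m[K→φ5] = [11200, 47040]
r8 m[φ0→C] = [50400, 70560]
r8 m[φ0→Q] = [216, 252]
r8 m[φ0→K] = [5600, 7840]
r8 m[φ1→Q] = [24, 40]
r8 m[φ1→G] = [14112, 17640]
r8 m[φ2→R] = [70560, 141120]
r8 m[φ2→K] = [2, 6]
r8 m[φ3→C] = [2, 2]
r8 m[φ4→G] = [3, 8]
r8 m[φ5→K] = [3, 3]
r8 m[φ6→Q] = [1, 2]
r8 m[φ7→Q] = [1, 7]
r8 m[C→φ0] = [2, 2]
r8 m[C→φ3] = [50400, 70560]
r8 m[Q→φ0] = [24, 560]
r8 m[Q→φ1] = [216, 3528]
r8 m[Q→φ6] = [5184, 70560]
r8 m[Q→φ7] = [5184, 20160]
r8 m[R→φ2] = [1, 1]
r8 m[G→φ1] = [3, 8]
r8 m[G→φ4] = [14112, 17640]
r8 m[K→φ0] = [6, 18]
r8 m[K→φ2] = [16800, 23520]
r8 m[K→φ5] = [11200, 47040]
fixed point reached at round 8
b[Q] = ⊗ incoming = [5184, 141120]

b[Q] = [5184, 141120]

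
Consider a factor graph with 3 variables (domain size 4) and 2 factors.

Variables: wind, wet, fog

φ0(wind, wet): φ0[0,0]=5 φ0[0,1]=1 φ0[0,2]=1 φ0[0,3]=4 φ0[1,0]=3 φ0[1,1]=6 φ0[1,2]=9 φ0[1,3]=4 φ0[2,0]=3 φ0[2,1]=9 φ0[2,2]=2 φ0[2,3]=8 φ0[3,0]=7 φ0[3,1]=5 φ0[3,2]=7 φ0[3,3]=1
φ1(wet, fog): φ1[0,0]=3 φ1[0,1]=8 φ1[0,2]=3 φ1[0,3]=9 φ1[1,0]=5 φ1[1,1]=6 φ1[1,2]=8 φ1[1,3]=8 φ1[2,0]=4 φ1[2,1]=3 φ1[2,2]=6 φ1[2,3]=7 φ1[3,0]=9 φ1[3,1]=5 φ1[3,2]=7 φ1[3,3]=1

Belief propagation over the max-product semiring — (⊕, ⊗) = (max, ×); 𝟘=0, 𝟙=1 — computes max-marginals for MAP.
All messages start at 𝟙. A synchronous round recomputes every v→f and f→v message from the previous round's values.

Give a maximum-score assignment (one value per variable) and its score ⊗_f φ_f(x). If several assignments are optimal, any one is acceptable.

assignment: (wind=2, wet=1, fog=2); score = 72

init: all messages = 𝟙 over 4 values
r1 m[φ0→wind] = [5, 9, 9, 7]
r1 m[φ0→wet] = [7, 9, 9, 8]
r1 m[φ1→wet] = [9, 8, 7, 9]
r1 m[φ1→fog] = [9, 8, 8, 9]
r1 m[wind→φ0] = [1, 1, 1, 1]
r1 m[wet→φ0] = [1, 1, 1, 1]
r1 m[wet→φ1] = [1, 1, 1, 1]
r1 m[fog→φ1] = [1, 1, 1, 1]
r2 m[φ0→wind] = [5, 9, 9, 7]
r2 m[φ0→wet] = [7, 9, 9, 8]
r2 m[φ1→wet] = [9, 8, 7, 9]
r2 m[φ1→fog] = [9, 8, 8, 9]
r2 m[wind→φ0] = [1, 1, 1, 1]
r2 m[wet→φ0] = [9, 8, 7, 9]
r2 m[wet→φ1] = [7, 9, 9, 8]
r2 m[fog→φ1] = [1, 1, 1, 1]
r3 m[φ0→wind] = [45, 63, 72, 63]
r3 m[φ0→wet] = [7, 9, 9, 8]
r3 m[φ1→wet] = [9, 8, 7, 9]
r3 m[φ1→fog] = [72, 56, 72, 72]
r3 m[wind→φ0] = [1, 1, 1, 1]
r3 m[wet→φ0] = [9, 8, 7, 9]
r3 m[wet→φ1] = [7, 9, 9, 8]
r3 m[fog→φ1] = [1, 1, 1, 1]
r4 m[φ0→wind] = [45, 63, 72, 63]
r4 m[φ0→wet] = [7, 9, 9, 8]
r4 m[φ1→wet] = [9, 8, 7, 9]
r4 m[φ1→fog] = [72, 56, 72, 72]
r4 m[wind→φ0] = [1, 1, 1, 1]
r4 m[wet→φ0] = [9, 8, 7, 9]
r4 m[wet→φ1] = [7, 9, 9, 8]
r4 m[fog→φ1] = [1, 1, 1, 1]
fixed point reached at round 4
traceback from wind: (wind=2, wet=1, fog=2), score=72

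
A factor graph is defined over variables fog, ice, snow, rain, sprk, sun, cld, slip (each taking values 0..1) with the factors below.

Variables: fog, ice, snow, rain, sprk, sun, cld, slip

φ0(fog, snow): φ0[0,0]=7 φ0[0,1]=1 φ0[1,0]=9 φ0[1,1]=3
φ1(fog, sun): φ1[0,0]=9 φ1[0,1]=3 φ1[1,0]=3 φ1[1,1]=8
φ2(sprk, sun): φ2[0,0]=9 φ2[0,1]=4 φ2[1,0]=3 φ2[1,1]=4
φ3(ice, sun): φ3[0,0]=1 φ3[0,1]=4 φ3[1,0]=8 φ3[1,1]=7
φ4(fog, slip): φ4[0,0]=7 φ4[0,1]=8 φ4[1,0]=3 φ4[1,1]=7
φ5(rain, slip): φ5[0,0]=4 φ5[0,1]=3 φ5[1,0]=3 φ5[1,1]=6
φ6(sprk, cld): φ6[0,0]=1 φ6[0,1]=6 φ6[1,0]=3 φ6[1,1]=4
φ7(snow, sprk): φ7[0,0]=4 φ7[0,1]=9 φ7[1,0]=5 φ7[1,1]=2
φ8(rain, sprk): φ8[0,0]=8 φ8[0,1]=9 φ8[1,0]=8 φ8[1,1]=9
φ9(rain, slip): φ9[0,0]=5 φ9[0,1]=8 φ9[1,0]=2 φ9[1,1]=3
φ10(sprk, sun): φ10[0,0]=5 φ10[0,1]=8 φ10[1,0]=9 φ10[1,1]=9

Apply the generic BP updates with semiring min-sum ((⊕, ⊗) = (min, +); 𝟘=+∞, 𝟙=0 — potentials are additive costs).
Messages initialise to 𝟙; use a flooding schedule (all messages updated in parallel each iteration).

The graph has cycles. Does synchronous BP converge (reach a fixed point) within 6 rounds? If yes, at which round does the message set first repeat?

init: all messages = 𝟙 over 2 values
r1 m[φ0→fog] = [1, 3]
r1 m[φ0→snow] = [7, 1]
r1 m[φ1→fog] = [3, 3]
r1 m[φ1→sun] = [3, 3]
r1 m[φ2→sprk] = [4, 3]
r1 m[φ2→sun] = [3, 4]
r1 m[φ3→ice] = [1, 7]
r1 m[φ3→sun] = [1, 4]
r1 m[φ4→fog] = [7, 3]
r1 m[φ4→slip] = [3, 7]
r1 m[φ5→rain] = [3, 3]
r1 m[φ5→slip] = [3, 3]
r1 m[φ6→sprk] = [1, 3]
r1 m[φ6→cld] = [1, 4]
r1 m[φ7→snow] = [4, 2]
r1 m[φ7→sprk] = [4, 2]
r1 m[φ8→rain] = [8, 8]
r1 m[φ8→sprk] = [8, 9]
r1 m[φ9→rain] = [5, 2]
r1 m[φ9→slip] = [2, 3]
r1 m[φ10→sprk] = [5, 9]
r1 m[φ10→sun] = [5, 8]
r1 m[fog→φ0] = [0, 0]
r1 m[fog→φ1] = [0, 0]
r1 m[fog→φ4] = [0, 0]
r1 m[ice→φ3] = [0, 0]
r1 m[snow→φ0] = [0, 0]
r1 m[snow→φ7] = [0, 0]
r1 m[rain→φ5] = [0, 0]
r1 m[rain→φ8] = [0, 0]
r1 m[rain→φ9] = [0, 0]
r1 m[sprk→φ2] = [0, 0]
r1 m[sprk→φ6] = [0, 0]
r1 m[sprk→φ7] = [0, 0]
r1 m[sprk→φ8] = [0, 0]
r1 m[sprk→φ10] = [0, 0]
r1 m[sun→φ1] = [0, 0]
r1 m[sun→φ2] = [0, 0]
r1 m[sun→φ3] = [0, 0]
r1 m[sun→φ10] = [0, 0]
r1 m[cld→φ6] = [0, 0]
r1 m[slip→φ4] = [0, 0]
r1 m[slip→φ5] = [0, 0]
r1 m[slip→φ9] = [0, 0]
r2 m[φ0→fog] = [1, 3]
r2 m[φ0→snow] = [7, 1]
r2 m[φ1→fog] = [3, 3]
r2 m[φ1→sun] = [3, 3]
r2 m[φ2→sprk] = [4, 3]
r2 m[φ2→sun] = [3, 4]
r2 m[φ3→ice] = [1, 7]
r2 m[φ3→sun] = [1, 4]
r2 m[φ4→fog] = [7, 3]
r2 m[φ4→slip] = [3, 7]
r2 m[φ5→rain] = [3, 3]
r2 m[φ5→slip] = [3, 3]
r2 m[φ6→sprk] = [1, 3]
r2 m[φ6→cld] = [1, 4]
r2 m[φ7→snow] = [4, 2]
r2 m[φ7→sprk] = [4, 2]
r2 m[φ8→rain] = [8, 8]
r2 m[φ8→sprk] = [8, 9]
r2 m[φ9→rain] = [5, 2]
r2 m[φ9→slip] = [2, 3]
r2 m[φ10→sprk] = [5, 9]
r2 m[φ10→sun] = [5, 8]
r2 m[fog→φ0] = [10, 6]
r2 m[fog→φ1] = [8, 6]
r2 m[fog→φ4] = [4, 6]
r2 m[ice→φ3] = [0, 0]
r2 m[snow→φ0] = [4, 2]
r2 m[snow→φ7] = [7, 1]
r2 m[rain→φ5] = [13, 10]
r2 m[rain→φ8] = [8, 5]
r2 m[rain→φ9] = [11, 11]
r2 m[sprk→φ2] = [18, 23]
r2 m[sprk→φ6] = [21, 23]
r2 m[sprk→φ7] = [18, 24]
r2 m[sprk→φ8] = [14, 17]
r2 m[sprk→φ10] = [17, 17]
r2 m[sun→φ1] = [9, 16]
r2 m[sun→φ2] = [9, 15]
r2 m[sun→φ3] = [11, 15]
r2 m[sun→φ10] = [7, 11]
r2 m[cld→φ6] = [0, 0]
r2 m[slip→φ4] = [5, 6]
r2 m[slip→φ5] = [5, 10]
r2 m[slip→φ9] = [6, 10]
r3 m[φ0→fog] = [3, 5]
r3 m[φ0→snow] = [15, 9]
r3 m[φ1→fog] = [18, 12]
r3 m[φ1→sun] = [9, 11]
r3 m[φ2→sprk] = [18, 12]
r3 m[φ2→sun] = [26, 22]
r3 m[φ3→ice] = [12, 19]
r3 m[φ3→sun] = [1, 4]
r3 m[φ4→fog] = [12, 8]
r3 m[φ4→slip] = [9, 12]
r3 m[φ5→rain] = [9, 8]
r3 m[φ5→slip] = [13, 16]
r3 m[φ6→sprk] = [1, 3]
r3 m[φ6→cld] = [22, 27]
r3 m[φ7→snow] = [22, 23]
r3 m[φ7→sprk] = [6, 3]
r3 m[φ8→rain] = [22, 22]
r3 m[φ8→sprk] = [13, 14]
r3 m[φ9→rain] = [11, 8]
r3 m[φ9→slip] = [13, 14]
r3 m[φ10→sprk] = [12, 16]
r3 m[φ10→sun] = [22, 25]
r3 m[fog→φ0] = [10, 6]
r3 m[fog→φ1] = [8, 6]
r3 m[fog→φ4] = [4, 6]
r3 m[ice→φ3] = [0, 0]
r3 m[snow→φ0] = [4, 2]
r3 m[snow→φ7] = [7, 1]
r3 m[rain→φ5] = [13, 10]
r3 m[rain→φ8] = [8, 5]
r3 m[rain→φ9] = [11, 11]
r3 m[sprk→φ2] = [18, 23]
r3 m[sprk→φ6] = [21, 23]
r3 m[sprk→φ7] = [18, 24]
r3 m[sprk→φ8] = [14, 17]
r3 m[sprk→φ10] = [17, 17]
r3 m[sun→φ1] = [9, 16]
r3 m[sun→φ2] = [9, 15]
r3 m[sun→φ3] = [11, 15]
r3 m[sun→φ10] = [7, 11]
r3 m[cld→φ6] = [0, 0]
r3 m[slip→φ4] = [5, 6]
r3 m[slip→φ5] = [5, 10]
r3 m[slip→φ9] = [6, 10]
r4 m[φ0→fog] = [3, 5]
r4 m[φ0→snow] = [15, 9]
r4 m[φ1→fog] = [18, 12]
r4 m[φ1→sun] = [9, 11]
r4 m[φ2→sprk] = [18, 12]
r4 m[φ2→sun] = [26, 22]
r4 m[φ3→ice] = [12, 19]
r4 m[φ3→sun] = [1, 4]
r4 m[φ4→fog] = [12, 8]
r4 m[φ4→slip] = [9, 12]
r4 m[φ5→rain] = [9, 8]
r4 m[φ5→slip] = [13, 16]
r4 m[φ6→sprk] = [1, 3]
r4 m[φ6→cld] = [22, 27]
r4 m[φ7→snow] = [22, 23]
r4 m[φ7→sprk] = [6, 3]
r4 m[φ8→rain] = [22, 22]
r4 m[φ8→sprk] = [13, 14]
r4 m[φ9→rain] = [11, 8]
r4 m[φ9→slip] = [13, 14]
r4 m[φ10→sprk] = [12, 16]
r4 m[φ10→sun] = [22, 25]
r4 m[fog→φ0] = [30, 20]
r4 m[fog→φ1] = [15, 13]
r4 m[fog→φ4] = [21, 17]
r4 m[ice→φ3] = [0, 0]
r4 m[snow→φ0] = [22, 23]
r4 m[snow→φ7] = [15, 9]
r4 m[rain→φ5] = [33, 30]
r4 m[rain→φ8] = [20, 16]
r4 m[rain→φ9] = [31, 30]
r4 m[sprk→φ2] = [32, 36]
r4 m[sprk→φ6] = [49, 45]
r4 m[sprk→φ7] = [44, 45]
r4 m[sprk→φ8] = [37, 34]
r4 m[sprk→φ10] = [38, 32]
r4 m[sun→φ1] = [49, 51]
r4 m[sun→φ2] = [32, 40]
r4 m[sun→φ3] = [57, 58]
r4 m[sun→φ10] = [36, 37]
r4 m[cld→φ6] = [0, 0]
r4 m[slip→φ4] = [26, 30]
r4 m[slip→φ5] = [22, 26]
r4 m[slip→φ9] = [22, 28]
r5 m[φ0→fog] = [24, 26]
r5 m[φ0→snow] = [29, 23]
r5 m[φ1→fog] = [54, 52]
r5 m[φ1→sun] = [16, 18]
r5 m[φ2→sprk] = [41, 35]
r5 m[φ2→sun] = [39, 36]
r5 m[φ3→ice] = [58, 65]
r5 m[φ3→sun] = [1, 4]
r5 m[φ4→fog] = [33, 29]
r5 m[φ4→slip] = [20, 24]
r5 m[φ5→rain] = [26, 25]
r5 m[φ5→slip] = [33, 36]
r5 m[φ6→sprk] = [1, 3]
r5 m[φ6→cld] = [48, 49]
r5 m[φ7→snow] = [48, 47]
r5 m[φ7→sprk] = [14, 11]
r5 m[φ8→rain] = [43, 43]
r5 m[φ8→sprk] = [24, 25]
r5 m[φ9→rain] = [27, 24]
r5 m[φ9→slip] = [32, 33]
r5 m[φ10→sprk] = [41, 45]
r5 m[φ10→sun] = [41, 41]
r5 m[fog→φ0] = [30, 20]
r5 m[fog→φ1] = [15, 13]
r5 m[fog→φ4] = [21, 17]
r5 m[ice→φ3] = [0, 0]
r5 m[snow→φ0] = [22, 23]
r5 m[snow→φ7] = [15, 9]
r5 m[rain→φ5] = [33, 30]
r5 m[rain→φ8] = [20, 16]
r5 m[rain→φ9] = [31, 30]
r5 m[sprk→φ2] = [32, 36]
r5 m[sprk→φ6] = [49, 45]
r5 m[sprk→φ7] = [44, 45]
r5 m[sprk→φ8] = [37, 34]
r5 m[sprk→φ10] = [38, 32]
r5 m[sun→φ1] = [49, 51]
r5 m[sun→φ2] = [32, 40]
r5 m[sun→φ3] = [57, 58]
r5 m[sun→φ10] = [36, 37]
r5 m[cld→φ6] = [0, 0]
r5 m[slip→φ4] = [26, 30]
r5 m[slip→φ5] = [22, 26]
r5 m[slip→φ9] = [22, 28]
r6 m[φ0→fog] = [24, 26]
r6 m[φ0→snow] = [29, 23]
r6 m[φ1→fog] = [54, 52]
r6 m[φ1→sun] = [16, 18]
r6 m[φ2→sprk] = [41, 35]
r6 m[φ2→sun] = [39, 36]
r6 m[φ3→ice] = [58, 65]
r6 m[φ3→sun] = [1, 4]
r6 m[φ4→fog] = [33, 29]
r6 m[φ4→slip] = [20, 24]
r6 m[φ5→rain] = [26, 25]
r6 m[φ5→slip] = [33, 36]
r6 m[φ6→sprk] = [1, 3]
r6 m[φ6→cld] = [48, 49]
r6 m[φ7→snow] = [48, 47]
r6 m[φ7→sprk] = [14, 11]
r6 m[φ8→rain] = [43, 43]
r6 m[φ8→sprk] = [24, 25]
r6 m[φ9→rain] = [27, 24]
r6 m[φ9→slip] = [32, 33]
r6 m[φ10→sprk] = [41, 45]
r6 m[φ10→sun] = [41, 41]
r6 m[fog→φ0] = [87, 81]
r6 m[fog→φ1] = [57, 55]
r6 m[fog→φ4] = [78, 78]
r6 m[ice→φ3] = [0, 0]
r6 m[snow→φ0] = [48, 47]
r6 m[snow→φ7] = [29, 23]
r6 m[rain→φ5] = [70, 67]
r6 m[rain→φ8] = [53, 49]
r6 m[rain→φ9] = [69, 68]
r6 m[sprk→φ2] = [80, 84]
r6 m[sprk→φ6] = [120, 116]
r6 m[sprk→φ7] = [107, 108]
r6 m[sprk→φ8] = [97, 94]
r6 m[sprk→φ10] = [80, 74]
r6 m[sun→φ1] = [81, 81]
r6 m[sun→φ2] = [58, 63]
r6 m[sun→φ3] = [96, 95]
r6 m[sun→φ10] = [56, 58]
r6 m[cld→φ6] = [0, 0]
r6 m[slip→φ4] = [65, 69]
r6 m[slip→φ5] = [52, 57]
r6 m[slip→φ9] = [53, 60]
no fixed point within 6 rounds

NOT CONVERGED within 6 rounds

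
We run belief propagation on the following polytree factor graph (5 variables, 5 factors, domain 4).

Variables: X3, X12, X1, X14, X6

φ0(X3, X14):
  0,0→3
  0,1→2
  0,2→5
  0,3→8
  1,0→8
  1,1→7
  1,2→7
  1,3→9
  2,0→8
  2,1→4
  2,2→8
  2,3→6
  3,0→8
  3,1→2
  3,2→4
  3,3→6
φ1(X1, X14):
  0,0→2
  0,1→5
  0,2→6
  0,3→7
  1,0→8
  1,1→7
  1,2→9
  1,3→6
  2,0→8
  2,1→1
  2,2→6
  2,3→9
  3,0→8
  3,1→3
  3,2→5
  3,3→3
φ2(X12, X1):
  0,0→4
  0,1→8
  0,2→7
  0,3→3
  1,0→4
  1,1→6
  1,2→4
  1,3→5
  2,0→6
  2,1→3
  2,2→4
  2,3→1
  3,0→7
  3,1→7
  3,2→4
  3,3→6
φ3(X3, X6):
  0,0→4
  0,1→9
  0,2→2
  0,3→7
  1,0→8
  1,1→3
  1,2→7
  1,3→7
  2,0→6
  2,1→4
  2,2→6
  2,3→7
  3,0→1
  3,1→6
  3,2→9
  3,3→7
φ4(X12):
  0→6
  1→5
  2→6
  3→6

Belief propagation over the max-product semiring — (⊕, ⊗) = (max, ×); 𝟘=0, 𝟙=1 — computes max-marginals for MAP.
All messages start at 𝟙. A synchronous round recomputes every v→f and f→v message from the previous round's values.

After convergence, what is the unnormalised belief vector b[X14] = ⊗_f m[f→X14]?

init: all messages = 𝟙 over 4 values
r1 m[φ0→X3] = [8, 9, 8, 8]
r1 m[φ0→X14] = [8, 7, 8, 9]
r1 m[φ1→X1] = [7, 9, 9, 8]
r1 m[φ1→X14] = [8, 7, 9, 9]
r1 m[φ2→X12] = [8, 6, 6, 7]
r1 m[φ2→X1] = [7, 8, 7, 6]
r1 m[φ3→X3] = [9, 8, 7, 9]
r1 m[φ3→X6] = [8, 9, 9, 7]
r1 m[φ4→X12] = [6, 5, 6, 6]
r1 m[X3→φ0] = [1, 1, 1, 1]
r1 m[X3→φ3] = [1, 1, 1, 1]
r1 m[X12→φ2] = [1, 1, 1, 1]
r1 m[X12→φ4] = [1, 1, 1, 1]
r1 m[X1→φ1] = [1, 1, 1, 1]
r1 m[X1→φ2] = [1, 1, 1, 1]
r1 m[X14→φ0] = [1, 1, 1, 1]
r1 m[X14→φ1] = [1, 1, 1, 1]
r1 m[X6→φ3] = [1, 1, 1, 1]
r2 m[φ0→X3] = [8, 9, 8, 8]
r2 m[φ0→X14] = [8, 7, 8, 9]
r2 m[φ1→X1] = [7, 9, 9, 8]
r2 m[φ1→X14] = [8, 7, 9, 9]
r2 m[φ2→X12] = [8, 6, 6, 7]
r2 m[φ2→X1] = [7, 8, 7, 6]
r2 m[φ3→X3] = [9, 8, 7, 9]
r2 m[φ3→X6] = [8, 9, 9, 7]
r2 m[φ4→X12] = [6, 5, 6, 6]
r2 m[X3→φ0] = [9, 8, 7, 9]
r2 m[X3→φ3] = [8, 9, 8, 8]
r2 m[X12→φ2] = [6, 5, 6, 6]
r2 m[X12→φ4] = [8, 6, 6, 7]
r2 m[X1→φ1] = [7, 8, 7, 6]
r2 m[X1→φ2] = [7, 9, 9, 8]
r2 m[X14→φ0] = [8, 7, 9, 9]
r2 m[X14→φ1] = [8, 7, 8, 9]
r2 m[X6→φ3] = [1, 1, 1, 1]
r3 m[φ0→X3] = [72, 81, 72, 64]
r3 m[φ0→X14] = [72, 56, 56, 72]
r3 m[φ1→X1] = [63, 72, 81, 64]
r3 m[φ1→X14] = [64, 56, 72, 63]
r3 m[φ2→X12] = [72, 54, 42, 63]
r3 m[φ2→X1] = [42, 48, 42, 36]
r3 m[φ3→X3] = [9, 8, 7, 9]
r3 m[φ3→X6] = [72, 72, 72, 63]
r3 m[φ4→X12] = [6, 5, 6, 6]
r3 m[X3→φ0] = [9, 8, 7, 9]
r3 m[X3→φ3] = [8, 9, 8, 8]
r3 m[X12→φ2] = [6, 5, 6, 6]
r3 m[X12→φ4] = [8, 6, 6, 7]
r3 m[X1→φ1] = [7, 8, 7, 6]
r3 m[X1→φ2] = [7, 9, 9, 8]
r3 m[X14→φ0] = [8, 7, 9, 9]
r3 m[X14→φ1] = [8, 7, 8, 9]
r3 m[X6→φ3] = [1, 1, 1, 1]
r4 m[φ0→X3] = [72, 81, 72, 64]
r4 m[φ0→X14] = [72, 56, 56, 72]
r4 m[φ1→X1] = [63, 72, 81, 64]
r4 m[φ1→X14] = [64, 56, 72, 63]
r4 m[φ2→X12] = [72, 54, 42, 63]
r4 m[φ2→X1] = [42, 48, 42, 36]
r4 m[φ3→X3] = [9, 8, 7, 9]
r4 m[φ3→X6] = [72, 72, 72, 63]
r4 m[φ4→X12] = [6, 5, 6, 6]
r4 m[X3→φ0] = [9, 8, 7, 9]
r4 m[X3→φ3] = [72, 81, 72, 64]
r4 m[X12→φ2] = [6, 5, 6, 6]
r4 m[X12→φ4] = [72, 54, 42, 63]
r4 m[X1→φ1] = [42, 48, 42, 36]
r4 m[X1→φ2] = [63, 72, 81, 64]
r4 m[X14→φ0] = [64, 56, 72, 63]
r4 m[X14→φ1] = [72, 56, 56, 72]
r4 m[X6→φ3] = [1, 1, 1, 1]
r5 m[φ0→X3] = [504, 567, 576, 512]
r5 m[φ0→X14] = [72, 56, 56, 72]
r5 m[φ1→X1] = [504, 576, 648, 576]
r5 m[φ1→X14] = [384, 336, 432, 378]
r5 m[φ2→X12] = [576, 432, 378, 504]
r5 m[φ2→X1] = [42, 48, 42, 36]
r5 m[φ3→X3] = [9, 8, 7, 9]
r5 m[φ3→X6] = [648, 648, 576, 567]
r5 m[φ4→X12] = [6, 5, 6, 6]
r5 m[X3→φ0] = [9, 8, 7, 9]
r5 m[X3→φ3] = [72, 81, 72, 64]
r5 m[X12→φ2] = [6, 5, 6, 6]
r5 m[X12→φ4] = [72, 54, 42, 63]
r5 m[X1→φ1] = [42, 48, 42, 36]
r5 m[X1→φ2] = [63, 72, 81, 64]
r5 m[X14→φ0] = [64, 56, 72, 63]
r5 m[X14→φ1] = [72, 56, 56, 72]
r5 m[X6→φ3] = [1, 1, 1, 1]
r6 m[φ0→X3] = [504, 567, 576, 512]
r6 m[φ0→X14] = [72, 56, 56, 72]
r6 m[φ1→X1] = [504, 576, 648, 576]
r6 m[φ1→X14] = [384, 336, 432, 378]
r6 m[φ2→X12] = [576, 432, 378, 504]
r6 m[φ2→X1] = [42, 48, 42, 36]
r6 m[φ3→X3] = [9, 8, 7, 9]
r6 m[φ3→X6] = [648, 648, 576, 567]
r6 m[φ4→X12] = [6, 5, 6, 6]
r6 m[X3→φ0] = [9, 8, 7, 9]
r6 m[X3→φ3] = [504, 567, 576, 512]
r6 m[X12→φ2] = [6, 5, 6, 6]
r6 m[X12→φ4] = [576, 432, 378, 504]
r6 m[X1→φ1] = [42, 48, 42, 36]
r6 m[X1→φ2] = [504, 576, 648, 576]
r6 m[X14→φ0] = [384, 336, 432, 378]
r6 m[X14→φ1] = [72, 56, 56, 72]
r6 m[X6→φ3] = [1, 1, 1, 1]
r7 m[φ0→X3] = [3024, 3402, 3456, 3072]
r7 m[φ0→X14] = [72, 56, 56, 72]
r7 m[φ1→X1] = [504, 576, 648, 576]
r7 m[φ1→X14] = [384, 336, 432, 378]
r7 m[φ2→X12] = [4608, 3456, 3024, 4032]
r7 m[φ2→X1] = [42, 48, 42, 36]
r7 m[φ3→X3] = [9, 8, 7, 9]
r7 m[φ3→X6] = [4536, 4536, 4608, 4032]
r7 m[φ4→X12] = [6, 5, 6, 6]
r7 m[X3→φ0] = [9, 8, 7, 9]
r7 m[X3→φ3] = [504, 567, 576, 512]
r7 m[X12→φ2] = [6, 5, 6, 6]
r7 m[X12→φ4] = [576, 432, 378, 504]
r7 m[X1→φ1] = [42, 48, 42, 36]
r7 m[X1→φ2] = [504, 576, 648, 576]
r7 m[X14→φ0] = [384, 336, 432, 378]
r7 m[X14→φ1] = [72, 56, 56, 72]
r7 m[X6→φ3] = [1, 1, 1, 1]
r8 m[φ0→X3] = [3024, 3402, 3456, 3072]
r8 m[φ0→X14] = [72, 56, 56, 72]
r8 m[φ1→X1] = [504, 576, 648, 576]
r8 m[φ1→X14] = [384, 336, 432, 378]
r8 m[φ2→X12] = [4608, 3456, 3024, 4032]
r8 m[φ2→X1] = [42, 48, 42, 36]
r8 m[φ3→X3] = [9, 8, 7, 9]
r8 m[φ3→X6] = [4536, 4536, 4608, 4032]
r8 m[φ4→X12] = [6, 5, 6, 6]
r8 m[X3→φ0] = [9, 8, 7, 9]
r8 m[X3→φ3] = [3024, 3402, 3456, 3072]
r8 m[X12→φ2] = [6, 5, 6, 6]
r8 m[X12→φ4] = [4608, 3456, 3024, 4032]
r8 m[X1→φ1] = [42, 48, 42, 36]
r8 m[X1→φ2] = [504, 576, 648, 576]
r8 m[X14→φ0] = [384, 336, 432, 378]
r8 m[X14→φ1] = [72, 56, 56, 72]
r8 m[X6→φ3] = [1, 1, 1, 1]
r9 m[φ0→X3] = [3024, 3402, 3456, 3072]
r9 m[φ0→X14] = [72, 56, 56, 72]
r9 m[φ1→X1] = [504, 576, 648, 576]
r9 m[φ1→X14] = [384, 336, 432, 378]
r9 m[φ2→X12] = [4608, 3456, 3024, 4032]
r9 m[φ2→X1] = [42, 48, 42, 36]
r9 m[φ3→X3] = [9, 8, 7, 9]
r9 m[φ3→X6] = [27216, 27216, 27648, 24192]
r9 m[φ4→X12] = [6, 5, 6, 6]
r9 m[X3→φ0] = [9, 8, 7, 9]
r9 m[X3→φ3] = [3024, 3402, 3456, 3072]
r9 m[X12→φ2] = [6, 5, 6, 6]
r9 m[X12→φ4] = [4608, 3456, 3024, 4032]
r9 m[X1→φ1] = [42, 48, 42, 36]
r9 m[X1→φ2] = [504, 576, 648, 576]
r9 m[X14→φ0] = [384, 336, 432, 378]
r9 m[X14→φ1] = [72, 56, 56, 72]
r9 m[X6→φ3] = [1, 1, 1, 1]
r10 m[φ0→X3] = [3024, 3402, 3456, 3072]
r10 m[φ0→X14] = [72, 56, 56, 72]
r10 m[φ1→X1] = [504, 576, 648, 576]
r10 m[φ1→X14] = [384, 336, 432, 378]
r10 m[φ2→X12] = [4608, 3456, 3024, 4032]
r10 m[φ2→X1] = [42, 48, 42, 36]
r10 m[φ3→X3] = [9, 8, 7, 9]
r10 m[φ3→X6] = [27216, 27216, 27648, 24192]
r10 m[φ4→X12] = [6, 5, 6, 6]
r10 m[X3→φ0] = [9, 8, 7, 9]
r10 m[X3→φ3] = [3024, 3402, 3456, 3072]
r10 m[X12→φ2] = [6, 5, 6, 6]
r10 m[X12→φ4] = [4608, 3456, 3024, 4032]
r10 m[X1→φ1] = [42, 48, 42, 36]
r10 m[X1→φ2] = [504, 576, 648, 576]
r10 m[X14→φ0] = [384, 336, 432, 378]
r10 m[X14→φ1] = [72, 56, 56, 72]
r10 m[X6→φ3] = [1, 1, 1, 1]
fixed point reached at round 10
b[X14] = ⊗ incoming = [27648, 18816, 24192, 27216]

b[X14] = [27648, 18816, 24192, 27216]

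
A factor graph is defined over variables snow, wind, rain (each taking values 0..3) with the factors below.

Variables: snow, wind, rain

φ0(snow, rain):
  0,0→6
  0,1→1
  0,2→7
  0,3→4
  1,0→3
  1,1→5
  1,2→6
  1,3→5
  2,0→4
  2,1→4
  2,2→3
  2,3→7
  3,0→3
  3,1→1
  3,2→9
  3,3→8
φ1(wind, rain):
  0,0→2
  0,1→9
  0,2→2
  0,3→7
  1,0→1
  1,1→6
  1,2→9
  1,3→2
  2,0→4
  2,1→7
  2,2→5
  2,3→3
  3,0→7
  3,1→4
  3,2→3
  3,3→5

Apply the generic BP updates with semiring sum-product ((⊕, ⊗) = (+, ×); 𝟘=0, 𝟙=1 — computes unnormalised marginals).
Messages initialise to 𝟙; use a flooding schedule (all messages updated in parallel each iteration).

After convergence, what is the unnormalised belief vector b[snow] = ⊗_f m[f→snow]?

b[snow] = [311, 371, 336, 375]

init: all messages = 𝟙 over 4 values
r1 m[φ0→snow] = [18, 19, 18, 21]
r1 m[φ0→rain] = [16, 11, 25, 24]
r1 m[φ1→wind] = [20, 18, 19, 19]
r1 m[φ1→rain] = [14, 26, 19, 17]
r1 m[snow→φ0] = [1, 1, 1, 1]
r1 m[wind→φ1] = [1, 1, 1, 1]
r1 m[rain→φ0] = [1, 1, 1, 1]
r1 m[rain→φ1] = [1, 1, 1, 1]
r2 m[φ0→snow] = [18, 19, 18, 21]
r2 m[φ0→rain] = [16, 11, 25, 24]
r2 m[φ1→wind] = [20, 18, 19, 19]
r2 m[φ1→rain] = [14, 26, 19, 17]
r2 m[snow→φ0] = [1, 1, 1, 1]
r2 m[wind→φ1] = [1, 1, 1, 1]
r2 m[rain→φ0] = [14, 26, 19, 17]
r2 m[rain→φ1] = [16, 11, 25, 24]
r3 m[φ0→snow] = [311, 371, 336, 375]
r3 m[φ0→rain] = [16, 11, 25, 24]
r3 m[φ1→wind] = [349, 355, 338, 351]
r3 m[φ1→rain] = [14, 26, 19, 17]
r3 m[snow→φ0] = [1, 1, 1, 1]
r3 m[wind→φ1] = [1, 1, 1, 1]
r3 m[rain→φ0] = [14, 26, 19, 17]
r3 m[rain→φ1] = [16, 11, 25, 24]
r4 m[φ0→snow] = [311, 371, 336, 375]
r4 m[φ0→rain] = [16, 11, 25, 24]
r4 m[φ1→wind] = [349, 355, 338, 351]
r4 m[φ1→rain] = [14, 26, 19, 17]
r4 m[snow→φ0] = [1, 1, 1, 1]
r4 m[wind→φ1] = [1, 1, 1, 1]
r4 m[rain→φ0] = [14, 26, 19, 17]
r4 m[rain→φ1] = [16, 11, 25, 24]
fixed point reached at round 4
b[snow] = ⊗ incoming = [311, 371, 336, 375]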